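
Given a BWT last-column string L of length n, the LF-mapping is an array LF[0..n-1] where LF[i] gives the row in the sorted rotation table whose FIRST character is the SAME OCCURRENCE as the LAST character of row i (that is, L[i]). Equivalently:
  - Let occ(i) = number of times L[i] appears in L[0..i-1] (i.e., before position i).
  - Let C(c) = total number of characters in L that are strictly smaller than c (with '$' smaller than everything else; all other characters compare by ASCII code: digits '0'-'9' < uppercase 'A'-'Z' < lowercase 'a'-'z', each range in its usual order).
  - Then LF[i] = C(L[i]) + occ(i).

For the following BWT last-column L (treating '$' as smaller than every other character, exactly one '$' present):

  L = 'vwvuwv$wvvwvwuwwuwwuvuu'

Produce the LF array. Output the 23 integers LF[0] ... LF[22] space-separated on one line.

Answer: 7 14 8 1 15 9 0 16 10 11 17 12 18 2 19 20 3 21 22 4 13 5 6

Derivation:
Char counts: '$':1, 'u':6, 'v':7, 'w':9
C (first-col start): C('$')=0, C('u')=1, C('v')=7, C('w')=14
L[0]='v': occ=0, LF[0]=C('v')+0=7+0=7
L[1]='w': occ=0, LF[1]=C('w')+0=14+0=14
L[2]='v': occ=1, LF[2]=C('v')+1=7+1=8
L[3]='u': occ=0, LF[3]=C('u')+0=1+0=1
L[4]='w': occ=1, LF[4]=C('w')+1=14+1=15
L[5]='v': occ=2, LF[5]=C('v')+2=7+2=9
L[6]='$': occ=0, LF[6]=C('$')+0=0+0=0
L[7]='w': occ=2, LF[7]=C('w')+2=14+2=16
L[8]='v': occ=3, LF[8]=C('v')+3=7+3=10
L[9]='v': occ=4, LF[9]=C('v')+4=7+4=11
L[10]='w': occ=3, LF[10]=C('w')+3=14+3=17
L[11]='v': occ=5, LF[11]=C('v')+5=7+5=12
L[12]='w': occ=4, LF[12]=C('w')+4=14+4=18
L[13]='u': occ=1, LF[13]=C('u')+1=1+1=2
L[14]='w': occ=5, LF[14]=C('w')+5=14+5=19
L[15]='w': occ=6, LF[15]=C('w')+6=14+6=20
L[16]='u': occ=2, LF[16]=C('u')+2=1+2=3
L[17]='w': occ=7, LF[17]=C('w')+7=14+7=21
L[18]='w': occ=8, LF[18]=C('w')+8=14+8=22
L[19]='u': occ=3, LF[19]=C('u')+3=1+3=4
L[20]='v': occ=6, LF[20]=C('v')+6=7+6=13
L[21]='u': occ=4, LF[21]=C('u')+4=1+4=5
L[22]='u': occ=5, LF[22]=C('u')+5=1+5=6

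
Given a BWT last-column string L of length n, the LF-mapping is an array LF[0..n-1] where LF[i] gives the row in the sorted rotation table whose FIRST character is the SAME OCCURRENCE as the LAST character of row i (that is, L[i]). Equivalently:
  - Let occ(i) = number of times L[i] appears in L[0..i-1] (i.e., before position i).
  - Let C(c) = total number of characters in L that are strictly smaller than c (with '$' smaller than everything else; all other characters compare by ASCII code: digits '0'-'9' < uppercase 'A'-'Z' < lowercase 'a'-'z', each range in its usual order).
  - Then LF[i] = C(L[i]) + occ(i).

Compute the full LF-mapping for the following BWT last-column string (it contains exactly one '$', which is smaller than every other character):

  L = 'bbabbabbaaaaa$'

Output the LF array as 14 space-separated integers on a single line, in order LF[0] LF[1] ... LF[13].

Char counts: '$':1, 'a':7, 'b':6
C (first-col start): C('$')=0, C('a')=1, C('b')=8
L[0]='b': occ=0, LF[0]=C('b')+0=8+0=8
L[1]='b': occ=1, LF[1]=C('b')+1=8+1=9
L[2]='a': occ=0, LF[2]=C('a')+0=1+0=1
L[3]='b': occ=2, LF[3]=C('b')+2=8+2=10
L[4]='b': occ=3, LF[4]=C('b')+3=8+3=11
L[5]='a': occ=1, LF[5]=C('a')+1=1+1=2
L[6]='b': occ=4, LF[6]=C('b')+4=8+4=12
L[7]='b': occ=5, LF[7]=C('b')+5=8+5=13
L[8]='a': occ=2, LF[8]=C('a')+2=1+2=3
L[9]='a': occ=3, LF[9]=C('a')+3=1+3=4
L[10]='a': occ=4, LF[10]=C('a')+4=1+4=5
L[11]='a': occ=5, LF[11]=C('a')+5=1+5=6
L[12]='a': occ=6, LF[12]=C('a')+6=1+6=7
L[13]='$': occ=0, LF[13]=C('$')+0=0+0=0

Answer: 8 9 1 10 11 2 12 13 3 4 5 6 7 0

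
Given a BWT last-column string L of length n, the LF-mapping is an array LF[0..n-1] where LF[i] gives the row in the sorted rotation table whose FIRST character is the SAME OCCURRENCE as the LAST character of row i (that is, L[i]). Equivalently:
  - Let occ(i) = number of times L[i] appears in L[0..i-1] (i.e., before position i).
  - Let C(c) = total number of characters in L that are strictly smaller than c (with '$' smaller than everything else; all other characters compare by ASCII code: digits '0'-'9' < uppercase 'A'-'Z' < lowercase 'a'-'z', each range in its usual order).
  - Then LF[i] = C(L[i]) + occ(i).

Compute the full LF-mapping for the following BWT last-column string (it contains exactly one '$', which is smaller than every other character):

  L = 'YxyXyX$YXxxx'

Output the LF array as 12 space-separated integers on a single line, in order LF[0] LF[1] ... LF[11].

Answer: 4 6 10 1 11 2 0 5 3 7 8 9

Derivation:
Char counts: '$':1, 'X':3, 'Y':2, 'x':4, 'y':2
C (first-col start): C('$')=0, C('X')=1, C('Y')=4, C('x')=6, C('y')=10
L[0]='Y': occ=0, LF[0]=C('Y')+0=4+0=4
L[1]='x': occ=0, LF[1]=C('x')+0=6+0=6
L[2]='y': occ=0, LF[2]=C('y')+0=10+0=10
L[3]='X': occ=0, LF[3]=C('X')+0=1+0=1
L[4]='y': occ=1, LF[4]=C('y')+1=10+1=11
L[5]='X': occ=1, LF[5]=C('X')+1=1+1=2
L[6]='$': occ=0, LF[6]=C('$')+0=0+0=0
L[7]='Y': occ=1, LF[7]=C('Y')+1=4+1=5
L[8]='X': occ=2, LF[8]=C('X')+2=1+2=3
L[9]='x': occ=1, LF[9]=C('x')+1=6+1=7
L[10]='x': occ=2, LF[10]=C('x')+2=6+2=8
L[11]='x': occ=3, LF[11]=C('x')+3=6+3=9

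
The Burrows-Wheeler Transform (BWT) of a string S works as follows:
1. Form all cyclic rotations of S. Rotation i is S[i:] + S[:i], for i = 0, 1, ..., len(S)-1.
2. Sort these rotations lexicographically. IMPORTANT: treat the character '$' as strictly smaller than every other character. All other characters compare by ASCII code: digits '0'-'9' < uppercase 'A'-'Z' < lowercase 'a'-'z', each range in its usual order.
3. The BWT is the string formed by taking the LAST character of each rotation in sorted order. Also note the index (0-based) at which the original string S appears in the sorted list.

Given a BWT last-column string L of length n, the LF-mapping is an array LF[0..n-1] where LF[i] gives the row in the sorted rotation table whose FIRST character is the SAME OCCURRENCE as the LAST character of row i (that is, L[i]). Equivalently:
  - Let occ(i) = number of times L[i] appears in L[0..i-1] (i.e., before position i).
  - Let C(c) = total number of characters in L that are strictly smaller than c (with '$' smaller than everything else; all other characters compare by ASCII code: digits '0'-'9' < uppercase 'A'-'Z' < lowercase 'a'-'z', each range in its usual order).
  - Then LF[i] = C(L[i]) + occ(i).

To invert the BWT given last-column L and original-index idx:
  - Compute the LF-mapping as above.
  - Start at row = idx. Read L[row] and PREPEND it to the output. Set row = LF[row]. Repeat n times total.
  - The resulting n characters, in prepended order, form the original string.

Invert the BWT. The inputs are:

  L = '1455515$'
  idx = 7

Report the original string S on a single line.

Answer: 5551541$

Derivation:
LF mapping: 1 3 4 5 6 2 7 0
Walk LF starting at row 7, prepending L[row]:
  step 1: row=7, L[7]='$', prepend. Next row=LF[7]=0
  step 2: row=0, L[0]='1', prepend. Next row=LF[0]=1
  step 3: row=1, L[1]='4', prepend. Next row=LF[1]=3
  step 4: row=3, L[3]='5', prepend. Next row=LF[3]=5
  step 5: row=5, L[5]='1', prepend. Next row=LF[5]=2
  step 6: row=2, L[2]='5', prepend. Next row=LF[2]=4
  step 7: row=4, L[4]='5', prepend. Next row=LF[4]=6
  step 8: row=6, L[6]='5', prepend. Next row=LF[6]=7
Reversed output: 5551541$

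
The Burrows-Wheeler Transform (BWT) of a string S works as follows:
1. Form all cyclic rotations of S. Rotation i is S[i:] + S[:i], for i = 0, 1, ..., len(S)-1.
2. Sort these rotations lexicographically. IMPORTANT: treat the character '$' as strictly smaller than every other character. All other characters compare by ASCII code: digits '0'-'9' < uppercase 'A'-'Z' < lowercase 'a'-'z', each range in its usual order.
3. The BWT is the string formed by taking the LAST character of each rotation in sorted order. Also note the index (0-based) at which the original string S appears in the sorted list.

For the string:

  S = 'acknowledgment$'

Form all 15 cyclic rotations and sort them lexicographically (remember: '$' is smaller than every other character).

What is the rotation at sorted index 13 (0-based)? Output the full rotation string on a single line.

Answer: t$acknowledgmen

Derivation:
All 15 rotations (rotation i = S[i:]+S[:i]):
  rot[0] = acknowledgment$
  rot[1] = cknowledgment$a
  rot[2] = knowledgment$ac
  rot[3] = nowledgment$ack
  rot[4] = owledgment$ackn
  rot[5] = wledgment$ackno
  rot[6] = ledgment$acknow
  rot[7] = edgment$acknowl
  rot[8] = dgment$acknowle
  rot[9] = gment$acknowled
  rot[10] = ment$acknowledg
  rot[11] = ent$acknowledgm
  rot[12] = nt$acknowledgme
  rot[13] = t$acknowledgmen
  rot[14] = $acknowledgment
Sorted (with $ < everything):
  sorted[0] = $acknowledgment
  sorted[1] = acknowledgment$
  sorted[2] = cknowledgment$a
  sorted[3] = dgment$acknowle
  sorted[4] = edgment$acknowl
  sorted[5] = ent$acknowledgm
  sorted[6] = gment$acknowled
  sorted[7] = knowledgment$ac
  sorted[8] = ledgment$acknow
  sorted[9] = ment$acknowledg
  sorted[10] = nowledgment$ack
  sorted[11] = nt$acknowledgme
  sorted[12] = owledgment$ackn
  sorted[13] = t$acknowledgmen
  sorted[14] = wledgment$ackno
sorted[13] = t$acknowledgmen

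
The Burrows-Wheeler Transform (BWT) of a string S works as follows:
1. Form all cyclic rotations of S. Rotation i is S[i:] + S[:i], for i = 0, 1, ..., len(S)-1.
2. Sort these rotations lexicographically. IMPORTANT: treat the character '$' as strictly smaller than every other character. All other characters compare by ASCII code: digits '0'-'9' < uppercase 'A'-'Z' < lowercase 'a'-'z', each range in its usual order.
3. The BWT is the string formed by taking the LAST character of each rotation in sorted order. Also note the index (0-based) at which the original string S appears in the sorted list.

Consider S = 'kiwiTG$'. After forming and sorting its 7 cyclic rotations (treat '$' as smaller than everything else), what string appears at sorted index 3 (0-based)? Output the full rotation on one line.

Answer: iTG$kiw

Derivation:
All 7 rotations (rotation i = S[i:]+S[:i]):
  rot[0] = kiwiTG$
  rot[1] = iwiTG$k
  rot[2] = wiTG$ki
  rot[3] = iTG$kiw
  rot[4] = TG$kiwi
  rot[5] = G$kiwiT
  rot[6] = $kiwiTG
Sorted (with $ < everything):
  sorted[0] = $kiwiTG
  sorted[1] = G$kiwiT
  sorted[2] = TG$kiwi
  sorted[3] = iTG$kiw
  sorted[4] = iwiTG$k
  sorted[5] = kiwiTG$
  sorted[6] = wiTG$ki
sorted[3] = iTG$kiw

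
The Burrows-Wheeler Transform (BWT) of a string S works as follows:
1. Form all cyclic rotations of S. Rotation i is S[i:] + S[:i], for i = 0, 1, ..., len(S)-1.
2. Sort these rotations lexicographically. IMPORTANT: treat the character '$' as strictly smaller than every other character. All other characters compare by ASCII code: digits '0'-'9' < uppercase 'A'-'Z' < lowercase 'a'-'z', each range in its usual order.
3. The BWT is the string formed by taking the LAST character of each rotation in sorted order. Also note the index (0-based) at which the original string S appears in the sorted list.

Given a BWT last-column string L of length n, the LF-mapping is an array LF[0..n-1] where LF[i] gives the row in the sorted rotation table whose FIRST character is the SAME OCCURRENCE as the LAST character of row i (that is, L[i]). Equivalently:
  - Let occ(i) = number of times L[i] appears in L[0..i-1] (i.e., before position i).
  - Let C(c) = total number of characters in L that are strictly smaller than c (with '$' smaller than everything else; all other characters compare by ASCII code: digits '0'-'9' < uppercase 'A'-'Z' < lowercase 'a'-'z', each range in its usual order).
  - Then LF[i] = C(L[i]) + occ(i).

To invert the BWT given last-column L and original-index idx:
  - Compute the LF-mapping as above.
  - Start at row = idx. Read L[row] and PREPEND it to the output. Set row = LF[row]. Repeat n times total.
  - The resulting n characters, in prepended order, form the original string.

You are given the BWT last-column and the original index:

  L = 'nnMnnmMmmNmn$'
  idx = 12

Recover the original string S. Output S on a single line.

Answer: nnmmmnNnMMmn$

Derivation:
LF mapping: 8 9 1 10 11 4 2 5 6 3 7 12 0
Walk LF starting at row 12, prepending L[row]:
  step 1: row=12, L[12]='$', prepend. Next row=LF[12]=0
  step 2: row=0, L[0]='n', prepend. Next row=LF[0]=8
  step 3: row=8, L[8]='m', prepend. Next row=LF[8]=6
  step 4: row=6, L[6]='M', prepend. Next row=LF[6]=2
  step 5: row=2, L[2]='M', prepend. Next row=LF[2]=1
  step 6: row=1, L[1]='n', prepend. Next row=LF[1]=9
  step 7: row=9, L[9]='N', prepend. Next row=LF[9]=3
  step 8: row=3, L[3]='n', prepend. Next row=LF[3]=10
  step 9: row=10, L[10]='m', prepend. Next row=LF[10]=7
  step 10: row=7, L[7]='m', prepend. Next row=LF[7]=5
  step 11: row=5, L[5]='m', prepend. Next row=LF[5]=4
  step 12: row=4, L[4]='n', prepend. Next row=LF[4]=11
  step 13: row=11, L[11]='n', prepend. Next row=LF[11]=12
Reversed output: nnmmmnNnMMmn$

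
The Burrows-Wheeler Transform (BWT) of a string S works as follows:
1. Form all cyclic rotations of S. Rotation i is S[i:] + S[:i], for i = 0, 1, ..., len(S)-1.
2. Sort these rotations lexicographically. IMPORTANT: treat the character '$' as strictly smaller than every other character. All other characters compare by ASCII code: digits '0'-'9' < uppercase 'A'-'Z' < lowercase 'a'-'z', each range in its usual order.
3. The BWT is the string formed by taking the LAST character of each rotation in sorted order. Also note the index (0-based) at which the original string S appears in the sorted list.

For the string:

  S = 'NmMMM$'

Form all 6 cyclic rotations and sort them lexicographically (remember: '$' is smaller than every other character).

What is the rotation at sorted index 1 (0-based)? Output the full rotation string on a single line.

Answer: M$NmMM

Derivation:
All 6 rotations (rotation i = S[i:]+S[:i]):
  rot[0] = NmMMM$
  rot[1] = mMMM$N
  rot[2] = MMM$Nm
  rot[3] = MM$NmM
  rot[4] = M$NmMM
  rot[5] = $NmMMM
Sorted (with $ < everything):
  sorted[0] = $NmMMM
  sorted[1] = M$NmMM
  sorted[2] = MM$NmM
  sorted[3] = MMM$Nm
  sorted[4] = NmMMM$
  sorted[5] = mMMM$N
sorted[1] = M$NmMM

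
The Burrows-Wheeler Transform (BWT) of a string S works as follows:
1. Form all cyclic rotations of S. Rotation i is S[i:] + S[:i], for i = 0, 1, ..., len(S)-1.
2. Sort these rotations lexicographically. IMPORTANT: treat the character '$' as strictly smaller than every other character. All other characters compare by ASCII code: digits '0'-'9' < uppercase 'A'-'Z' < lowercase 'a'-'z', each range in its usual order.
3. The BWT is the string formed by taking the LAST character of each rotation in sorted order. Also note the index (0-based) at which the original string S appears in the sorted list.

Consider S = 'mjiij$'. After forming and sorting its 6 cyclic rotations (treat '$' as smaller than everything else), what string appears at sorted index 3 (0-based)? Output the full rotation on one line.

All 6 rotations (rotation i = S[i:]+S[:i]):
  rot[0] = mjiij$
  rot[1] = jiij$m
  rot[2] = iij$mj
  rot[3] = ij$mji
  rot[4] = j$mjii
  rot[5] = $mjiij
Sorted (with $ < everything):
  sorted[0] = $mjiij
  sorted[1] = iij$mj
  sorted[2] = ij$mji
  sorted[3] = j$mjii
  sorted[4] = jiij$m
  sorted[5] = mjiij$
sorted[3] = j$mjii

Answer: j$mjii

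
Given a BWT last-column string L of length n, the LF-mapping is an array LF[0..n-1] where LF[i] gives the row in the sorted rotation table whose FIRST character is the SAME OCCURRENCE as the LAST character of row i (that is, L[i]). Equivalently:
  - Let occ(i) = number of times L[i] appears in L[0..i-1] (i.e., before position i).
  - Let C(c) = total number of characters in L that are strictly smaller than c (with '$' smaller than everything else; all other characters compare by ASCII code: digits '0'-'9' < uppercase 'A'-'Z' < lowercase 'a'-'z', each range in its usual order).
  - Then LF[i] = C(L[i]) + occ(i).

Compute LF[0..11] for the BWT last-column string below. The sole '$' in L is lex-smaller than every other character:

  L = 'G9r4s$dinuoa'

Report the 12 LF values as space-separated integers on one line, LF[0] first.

Answer: 3 2 9 1 10 0 5 6 7 11 8 4

Derivation:
Char counts: '$':1, '4':1, '9':1, 'G':1, 'a':1, 'd':1, 'i':1, 'n':1, 'o':1, 'r':1, 's':1, 'u':1
C (first-col start): C('$')=0, C('4')=1, C('9')=2, C('G')=3, C('a')=4, C('d')=5, C('i')=6, C('n')=7, C('o')=8, C('r')=9, C('s')=10, C('u')=11
L[0]='G': occ=0, LF[0]=C('G')+0=3+0=3
L[1]='9': occ=0, LF[1]=C('9')+0=2+0=2
L[2]='r': occ=0, LF[2]=C('r')+0=9+0=9
L[3]='4': occ=0, LF[3]=C('4')+0=1+0=1
L[4]='s': occ=0, LF[4]=C('s')+0=10+0=10
L[5]='$': occ=0, LF[5]=C('$')+0=0+0=0
L[6]='d': occ=0, LF[6]=C('d')+0=5+0=5
L[7]='i': occ=0, LF[7]=C('i')+0=6+0=6
L[8]='n': occ=0, LF[8]=C('n')+0=7+0=7
L[9]='u': occ=0, LF[9]=C('u')+0=11+0=11
L[10]='o': occ=0, LF[10]=C('o')+0=8+0=8
L[11]='a': occ=0, LF[11]=C('a')+0=4+0=4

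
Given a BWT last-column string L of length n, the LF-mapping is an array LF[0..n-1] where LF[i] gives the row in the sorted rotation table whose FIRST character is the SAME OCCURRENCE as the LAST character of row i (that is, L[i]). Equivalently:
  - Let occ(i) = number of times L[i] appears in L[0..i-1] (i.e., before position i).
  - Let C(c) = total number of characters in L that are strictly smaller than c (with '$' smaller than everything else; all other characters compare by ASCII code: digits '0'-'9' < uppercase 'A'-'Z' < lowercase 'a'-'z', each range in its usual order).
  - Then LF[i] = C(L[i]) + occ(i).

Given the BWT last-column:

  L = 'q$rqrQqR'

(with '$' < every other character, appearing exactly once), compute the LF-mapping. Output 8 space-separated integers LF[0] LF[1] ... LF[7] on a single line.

Char counts: '$':1, 'Q':1, 'R':1, 'q':3, 'r':2
C (first-col start): C('$')=0, C('Q')=1, C('R')=2, C('q')=3, C('r')=6
L[0]='q': occ=0, LF[0]=C('q')+0=3+0=3
L[1]='$': occ=0, LF[1]=C('$')+0=0+0=0
L[2]='r': occ=0, LF[2]=C('r')+0=6+0=6
L[3]='q': occ=1, LF[3]=C('q')+1=3+1=4
L[4]='r': occ=1, LF[4]=C('r')+1=6+1=7
L[5]='Q': occ=0, LF[5]=C('Q')+0=1+0=1
L[6]='q': occ=2, LF[6]=C('q')+2=3+2=5
L[7]='R': occ=0, LF[7]=C('R')+0=2+0=2

Answer: 3 0 6 4 7 1 5 2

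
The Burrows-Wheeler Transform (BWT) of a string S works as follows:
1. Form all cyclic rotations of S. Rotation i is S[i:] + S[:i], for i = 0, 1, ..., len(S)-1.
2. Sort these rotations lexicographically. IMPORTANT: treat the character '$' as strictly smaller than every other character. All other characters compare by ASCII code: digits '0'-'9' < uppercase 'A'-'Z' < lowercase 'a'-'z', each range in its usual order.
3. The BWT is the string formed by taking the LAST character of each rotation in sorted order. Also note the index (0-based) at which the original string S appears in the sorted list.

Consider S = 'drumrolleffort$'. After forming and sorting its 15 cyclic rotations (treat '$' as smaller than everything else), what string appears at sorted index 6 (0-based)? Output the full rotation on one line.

All 15 rotations (rotation i = S[i:]+S[:i]):
  rot[0] = drumrolleffort$
  rot[1] = rumrolleffort$d
  rot[2] = umrolleffort$dr
  rot[3] = mrolleffort$dru
  rot[4] = rolleffort$drum
  rot[5] = olleffort$drumr
  rot[6] = lleffort$drumro
  rot[7] = leffort$drumrol
  rot[8] = effort$drumroll
  rot[9] = ffort$drumrolle
  rot[10] = fort$drumrollef
  rot[11] = ort$drumrolleff
  rot[12] = rt$drumrolleffo
  rot[13] = t$drumrolleffor
  rot[14] = $drumrolleffort
Sorted (with $ < everything):
  sorted[0] = $drumrolleffort
  sorted[1] = drumrolleffort$
  sorted[2] = effort$drumroll
  sorted[3] = ffort$drumrolle
  sorted[4] = fort$drumrollef
  sorted[5] = leffort$drumrol
  sorted[6] = lleffort$drumro
  sorted[7] = mrolleffort$dru
  sorted[8] = olleffort$drumr
  sorted[9] = ort$drumrolleff
  sorted[10] = rolleffort$drum
  sorted[11] = rt$drumrolleffo
  sorted[12] = rumrolleffort$d
  sorted[13] = t$drumrolleffor
  sorted[14] = umrolleffort$dr
sorted[6] = lleffort$drumro

Answer: lleffort$drumro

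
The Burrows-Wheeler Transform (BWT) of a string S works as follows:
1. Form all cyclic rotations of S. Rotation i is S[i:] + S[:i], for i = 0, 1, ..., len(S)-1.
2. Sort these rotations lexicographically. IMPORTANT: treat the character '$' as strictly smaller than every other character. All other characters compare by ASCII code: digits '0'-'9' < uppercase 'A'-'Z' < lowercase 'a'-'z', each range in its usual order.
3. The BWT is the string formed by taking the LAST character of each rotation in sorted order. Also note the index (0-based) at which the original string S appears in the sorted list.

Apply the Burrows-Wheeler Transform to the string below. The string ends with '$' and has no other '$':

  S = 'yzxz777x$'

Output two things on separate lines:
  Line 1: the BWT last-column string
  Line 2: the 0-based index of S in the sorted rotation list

All 9 rotations (rotation i = S[i:]+S[:i]):
  rot[0] = yzxz777x$
  rot[1] = zxz777x$y
  rot[2] = xz777x$yz
  rot[3] = z777x$yzx
  rot[4] = 777x$yzxz
  rot[5] = 77x$yzxz7
  rot[6] = 7x$yzxz77
  rot[7] = x$yzxz777
  rot[8] = $yzxz777x
Sorted (with $ < everything):
  sorted[0] = $yzxz777x  (last char: 'x')
  sorted[1] = 777x$yzxz  (last char: 'z')
  sorted[2] = 77x$yzxz7  (last char: '7')
  sorted[3] = 7x$yzxz77  (last char: '7')
  sorted[4] = x$yzxz777  (last char: '7')
  sorted[5] = xz777x$yz  (last char: 'z')
  sorted[6] = yzxz777x$  (last char: '$')
  sorted[7] = z777x$yzx  (last char: 'x')
  sorted[8] = zxz777x$y  (last char: 'y')
Last column: xz777z$xy
Original string S is at sorted index 6

Answer: xz777z$xy
6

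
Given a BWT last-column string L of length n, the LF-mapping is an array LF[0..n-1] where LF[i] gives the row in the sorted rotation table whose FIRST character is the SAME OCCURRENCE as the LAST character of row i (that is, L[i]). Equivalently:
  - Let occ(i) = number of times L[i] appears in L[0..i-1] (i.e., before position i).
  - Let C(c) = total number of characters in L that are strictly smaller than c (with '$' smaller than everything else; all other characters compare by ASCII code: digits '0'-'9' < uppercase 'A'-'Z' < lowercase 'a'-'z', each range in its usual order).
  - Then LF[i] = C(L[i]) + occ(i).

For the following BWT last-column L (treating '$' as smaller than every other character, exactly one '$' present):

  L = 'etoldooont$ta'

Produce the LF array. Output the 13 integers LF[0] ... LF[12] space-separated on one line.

Answer: 3 10 6 4 2 7 8 9 5 11 0 12 1

Derivation:
Char counts: '$':1, 'a':1, 'd':1, 'e':1, 'l':1, 'n':1, 'o':4, 't':3
C (first-col start): C('$')=0, C('a')=1, C('d')=2, C('e')=3, C('l')=4, C('n')=5, C('o')=6, C('t')=10
L[0]='e': occ=0, LF[0]=C('e')+0=3+0=3
L[1]='t': occ=0, LF[1]=C('t')+0=10+0=10
L[2]='o': occ=0, LF[2]=C('o')+0=6+0=6
L[3]='l': occ=0, LF[3]=C('l')+0=4+0=4
L[4]='d': occ=0, LF[4]=C('d')+0=2+0=2
L[5]='o': occ=1, LF[5]=C('o')+1=6+1=7
L[6]='o': occ=2, LF[6]=C('o')+2=6+2=8
L[7]='o': occ=3, LF[7]=C('o')+3=6+3=9
L[8]='n': occ=0, LF[8]=C('n')+0=5+0=5
L[9]='t': occ=1, LF[9]=C('t')+1=10+1=11
L[10]='$': occ=0, LF[10]=C('$')+0=0+0=0
L[11]='t': occ=2, LF[11]=C('t')+2=10+2=12
L[12]='a': occ=0, LF[12]=C('a')+0=1+0=1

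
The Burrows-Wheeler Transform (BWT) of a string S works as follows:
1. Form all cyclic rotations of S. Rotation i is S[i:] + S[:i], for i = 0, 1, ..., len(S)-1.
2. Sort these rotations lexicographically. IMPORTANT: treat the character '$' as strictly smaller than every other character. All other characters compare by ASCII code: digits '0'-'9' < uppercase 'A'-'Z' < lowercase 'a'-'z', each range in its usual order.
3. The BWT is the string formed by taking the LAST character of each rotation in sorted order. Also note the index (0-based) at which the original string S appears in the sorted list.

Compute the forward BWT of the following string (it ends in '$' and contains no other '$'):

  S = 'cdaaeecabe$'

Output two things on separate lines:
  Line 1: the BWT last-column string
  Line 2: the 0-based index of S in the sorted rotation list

Answer: edcaae$cbea
6

Derivation:
All 11 rotations (rotation i = S[i:]+S[:i]):
  rot[0] = cdaaeecabe$
  rot[1] = daaeecabe$c
  rot[2] = aaeecabe$cd
  rot[3] = aeecabe$cda
  rot[4] = eecabe$cdaa
  rot[5] = ecabe$cdaae
  rot[6] = cabe$cdaaee
  rot[7] = abe$cdaaeec
  rot[8] = be$cdaaeeca
  rot[9] = e$cdaaeecab
  rot[10] = $cdaaeecabe
Sorted (with $ < everything):
  sorted[0] = $cdaaeecabe  (last char: 'e')
  sorted[1] = aaeecabe$cd  (last char: 'd')
  sorted[2] = abe$cdaaeec  (last char: 'c')
  sorted[3] = aeecabe$cda  (last char: 'a')
  sorted[4] = be$cdaaeeca  (last char: 'a')
  sorted[5] = cabe$cdaaee  (last char: 'e')
  sorted[6] = cdaaeecabe$  (last char: '$')
  sorted[7] = daaeecabe$c  (last char: 'c')
  sorted[8] = e$cdaaeecab  (last char: 'b')
  sorted[9] = ecabe$cdaae  (last char: 'e')
  sorted[10] = eecabe$cdaa  (last char: 'a')
Last column: edcaae$cbea
Original string S is at sorted index 6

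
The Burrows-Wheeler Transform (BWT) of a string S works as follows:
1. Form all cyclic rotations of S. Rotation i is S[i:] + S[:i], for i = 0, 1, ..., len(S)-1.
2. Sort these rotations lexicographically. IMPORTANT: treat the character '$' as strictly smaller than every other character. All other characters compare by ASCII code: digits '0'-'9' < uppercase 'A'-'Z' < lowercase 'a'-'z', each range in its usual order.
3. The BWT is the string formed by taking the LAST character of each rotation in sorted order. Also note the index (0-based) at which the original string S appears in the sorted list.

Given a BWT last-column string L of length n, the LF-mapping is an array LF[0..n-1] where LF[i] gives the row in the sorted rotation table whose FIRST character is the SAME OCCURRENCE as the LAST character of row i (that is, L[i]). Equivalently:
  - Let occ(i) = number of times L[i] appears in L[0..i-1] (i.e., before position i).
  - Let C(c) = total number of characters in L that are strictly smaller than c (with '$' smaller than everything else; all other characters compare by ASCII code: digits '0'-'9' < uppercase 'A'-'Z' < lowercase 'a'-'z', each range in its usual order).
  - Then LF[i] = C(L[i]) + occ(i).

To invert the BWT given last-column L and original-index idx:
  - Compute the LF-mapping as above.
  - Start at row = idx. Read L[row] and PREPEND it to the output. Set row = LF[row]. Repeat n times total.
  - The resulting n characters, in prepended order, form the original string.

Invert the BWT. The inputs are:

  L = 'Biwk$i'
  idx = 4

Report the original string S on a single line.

LF mapping: 1 2 5 4 0 3
Walk LF starting at row 4, prepending L[row]:
  step 1: row=4, L[4]='$', prepend. Next row=LF[4]=0
  step 2: row=0, L[0]='B', prepend. Next row=LF[0]=1
  step 3: row=1, L[1]='i', prepend. Next row=LF[1]=2
  step 4: row=2, L[2]='w', prepend. Next row=LF[2]=5
  step 5: row=5, L[5]='i', prepend. Next row=LF[5]=3
  step 6: row=3, L[3]='k', prepend. Next row=LF[3]=4
Reversed output: kiwiB$

Answer: kiwiB$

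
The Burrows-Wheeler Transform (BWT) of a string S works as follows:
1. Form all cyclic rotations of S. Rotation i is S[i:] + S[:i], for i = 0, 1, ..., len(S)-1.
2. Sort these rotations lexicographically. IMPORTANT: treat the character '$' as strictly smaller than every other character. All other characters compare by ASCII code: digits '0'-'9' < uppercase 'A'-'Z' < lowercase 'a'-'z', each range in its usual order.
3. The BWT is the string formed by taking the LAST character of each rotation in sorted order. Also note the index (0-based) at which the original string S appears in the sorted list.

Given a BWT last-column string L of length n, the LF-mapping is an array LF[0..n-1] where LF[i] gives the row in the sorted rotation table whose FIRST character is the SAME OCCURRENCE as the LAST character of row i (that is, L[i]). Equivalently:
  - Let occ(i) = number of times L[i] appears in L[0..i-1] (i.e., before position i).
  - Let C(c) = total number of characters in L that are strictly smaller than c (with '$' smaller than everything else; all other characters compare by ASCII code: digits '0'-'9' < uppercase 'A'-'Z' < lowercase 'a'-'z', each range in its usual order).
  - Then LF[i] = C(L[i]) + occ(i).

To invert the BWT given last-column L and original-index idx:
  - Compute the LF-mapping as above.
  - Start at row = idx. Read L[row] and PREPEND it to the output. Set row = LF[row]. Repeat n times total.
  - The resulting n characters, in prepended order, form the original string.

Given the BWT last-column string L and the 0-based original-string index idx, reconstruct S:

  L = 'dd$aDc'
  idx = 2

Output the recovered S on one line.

Answer: acdDd$

Derivation:
LF mapping: 4 5 0 2 1 3
Walk LF starting at row 2, prepending L[row]:
  step 1: row=2, L[2]='$', prepend. Next row=LF[2]=0
  step 2: row=0, L[0]='d', prepend. Next row=LF[0]=4
  step 3: row=4, L[4]='D', prepend. Next row=LF[4]=1
  step 4: row=1, L[1]='d', prepend. Next row=LF[1]=5
  step 5: row=5, L[5]='c', prepend. Next row=LF[5]=3
  step 6: row=3, L[3]='a', prepend. Next row=LF[3]=2
Reversed output: acdDd$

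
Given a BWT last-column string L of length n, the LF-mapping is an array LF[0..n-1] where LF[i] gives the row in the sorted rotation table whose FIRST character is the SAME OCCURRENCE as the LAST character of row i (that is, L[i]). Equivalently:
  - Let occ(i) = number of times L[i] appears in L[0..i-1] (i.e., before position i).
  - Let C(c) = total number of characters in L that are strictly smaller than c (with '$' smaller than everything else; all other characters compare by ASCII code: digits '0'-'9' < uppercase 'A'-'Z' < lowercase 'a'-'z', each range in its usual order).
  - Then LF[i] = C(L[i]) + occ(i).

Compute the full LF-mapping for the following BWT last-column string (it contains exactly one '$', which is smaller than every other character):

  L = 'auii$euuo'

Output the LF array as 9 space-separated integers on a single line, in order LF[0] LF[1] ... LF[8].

Answer: 1 6 3 4 0 2 7 8 5

Derivation:
Char counts: '$':1, 'a':1, 'e':1, 'i':2, 'o':1, 'u':3
C (first-col start): C('$')=0, C('a')=1, C('e')=2, C('i')=3, C('o')=5, C('u')=6
L[0]='a': occ=0, LF[0]=C('a')+0=1+0=1
L[1]='u': occ=0, LF[1]=C('u')+0=6+0=6
L[2]='i': occ=0, LF[2]=C('i')+0=3+0=3
L[3]='i': occ=1, LF[3]=C('i')+1=3+1=4
L[4]='$': occ=0, LF[4]=C('$')+0=0+0=0
L[5]='e': occ=0, LF[5]=C('e')+0=2+0=2
L[6]='u': occ=1, LF[6]=C('u')+1=6+1=7
L[7]='u': occ=2, LF[7]=C('u')+2=6+2=8
L[8]='o': occ=0, LF[8]=C('o')+0=5+0=5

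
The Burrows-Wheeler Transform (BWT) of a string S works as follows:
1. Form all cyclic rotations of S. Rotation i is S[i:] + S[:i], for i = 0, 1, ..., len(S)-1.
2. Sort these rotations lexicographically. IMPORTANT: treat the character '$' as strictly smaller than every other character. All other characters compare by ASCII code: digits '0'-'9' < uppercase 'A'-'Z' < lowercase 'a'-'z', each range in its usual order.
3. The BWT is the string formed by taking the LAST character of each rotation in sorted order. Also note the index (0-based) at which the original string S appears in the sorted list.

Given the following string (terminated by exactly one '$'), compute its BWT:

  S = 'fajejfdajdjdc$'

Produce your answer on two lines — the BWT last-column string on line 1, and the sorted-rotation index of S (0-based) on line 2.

All 14 rotations (rotation i = S[i:]+S[:i]):
  rot[0] = fajejfdajdjdc$
  rot[1] = ajejfdajdjdc$f
  rot[2] = jejfdajdjdc$fa
  rot[3] = ejfdajdjdc$faj
  rot[4] = jfdajdjdc$faje
  rot[5] = fdajdjdc$fajej
  rot[6] = dajdjdc$fajejf
  rot[7] = ajdjdc$fajejfd
  rot[8] = jdjdc$fajejfda
  rot[9] = djdc$fajejfdaj
  rot[10] = jdc$fajejfdajd
  rot[11] = dc$fajejfdajdj
  rot[12] = c$fajejfdajdjd
  rot[13] = $fajejfdajdjdc
Sorted (with $ < everything):
  sorted[0] = $fajejfdajdjdc  (last char: 'c')
  sorted[1] = ajdjdc$fajejfd  (last char: 'd')
  sorted[2] = ajejfdajdjdc$f  (last char: 'f')
  sorted[3] = c$fajejfdajdjd  (last char: 'd')
  sorted[4] = dajdjdc$fajejf  (last char: 'f')
  sorted[5] = dc$fajejfdajdj  (last char: 'j')
  sorted[6] = djdc$fajejfdaj  (last char: 'j')
  sorted[7] = ejfdajdjdc$faj  (last char: 'j')
  sorted[8] = fajejfdajdjdc$  (last char: '$')
  sorted[9] = fdajdjdc$fajej  (last char: 'j')
  sorted[10] = jdc$fajejfdajd  (last char: 'd')
  sorted[11] = jdjdc$fajejfda  (last char: 'a')
  sorted[12] = jejfdajdjdc$fa  (last char: 'a')
  sorted[13] = jfdajdjdc$faje  (last char: 'e')
Last column: cdfdfjjj$jdaae
Original string S is at sorted index 8

Answer: cdfdfjjj$jdaae
8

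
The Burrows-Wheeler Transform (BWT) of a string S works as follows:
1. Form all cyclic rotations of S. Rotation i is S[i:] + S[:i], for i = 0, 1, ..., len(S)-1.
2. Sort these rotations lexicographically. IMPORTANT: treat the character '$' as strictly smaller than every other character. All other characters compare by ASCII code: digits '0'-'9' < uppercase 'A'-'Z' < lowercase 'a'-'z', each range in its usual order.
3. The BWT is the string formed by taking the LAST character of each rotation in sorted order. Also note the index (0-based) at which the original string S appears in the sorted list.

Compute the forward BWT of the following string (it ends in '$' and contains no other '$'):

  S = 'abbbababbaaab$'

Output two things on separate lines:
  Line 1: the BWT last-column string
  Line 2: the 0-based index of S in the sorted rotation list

Answer: bbaabb$abbaaba
6

Derivation:
All 14 rotations (rotation i = S[i:]+S[:i]):
  rot[0] = abbbababbaaab$
  rot[1] = bbbababbaaab$a
  rot[2] = bbababbaaab$ab
  rot[3] = bababbaaab$abb
  rot[4] = ababbaaab$abbb
  rot[5] = babbaaab$abbba
  rot[6] = abbaaab$abbbab
  rot[7] = bbaaab$abbbaba
  rot[8] = baaab$abbbabab
  rot[9] = aaab$abbbababb
  rot[10] = aab$abbbababba
  rot[11] = ab$abbbababbaa
  rot[12] = b$abbbababbaaa
  rot[13] = $abbbababbaaab
Sorted (with $ < everything):
  sorted[0] = $abbbababbaaab  (last char: 'b')
  sorted[1] = aaab$abbbababb  (last char: 'b')
  sorted[2] = aab$abbbababba  (last char: 'a')
  sorted[3] = ab$abbbababbaa  (last char: 'a')
  sorted[4] = ababbaaab$abbb  (last char: 'b')
  sorted[5] = abbaaab$abbbab  (last char: 'b')
  sorted[6] = abbbababbaaab$  (last char: '$')
  sorted[7] = b$abbbababbaaa  (last char: 'a')
  sorted[8] = baaab$abbbabab  (last char: 'b')
  sorted[9] = bababbaaab$abb  (last char: 'b')
  sorted[10] = babbaaab$abbba  (last char: 'a')
  sorted[11] = bbaaab$abbbaba  (last char: 'a')
  sorted[12] = bbababbaaab$ab  (last char: 'b')
  sorted[13] = bbbababbaaab$a  (last char: 'a')
Last column: bbaabb$abbaaba
Original string S is at sorted index 6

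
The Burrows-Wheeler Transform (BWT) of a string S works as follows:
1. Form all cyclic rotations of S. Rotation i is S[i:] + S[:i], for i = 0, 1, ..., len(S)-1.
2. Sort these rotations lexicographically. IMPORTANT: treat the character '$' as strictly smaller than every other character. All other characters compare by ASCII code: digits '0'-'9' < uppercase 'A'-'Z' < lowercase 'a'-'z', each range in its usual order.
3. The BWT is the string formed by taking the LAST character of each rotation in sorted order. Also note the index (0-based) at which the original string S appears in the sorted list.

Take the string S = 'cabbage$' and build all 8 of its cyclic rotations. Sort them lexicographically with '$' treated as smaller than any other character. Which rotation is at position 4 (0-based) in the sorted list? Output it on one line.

All 8 rotations (rotation i = S[i:]+S[:i]):
  rot[0] = cabbage$
  rot[1] = abbage$c
  rot[2] = bbage$ca
  rot[3] = bage$cab
  rot[4] = age$cabb
  rot[5] = ge$cabba
  rot[6] = e$cabbag
  rot[7] = $cabbage
Sorted (with $ < everything):
  sorted[0] = $cabbage
  sorted[1] = abbage$c
  sorted[2] = age$cabb
  sorted[3] = bage$cab
  sorted[4] = bbage$ca
  sorted[5] = cabbage$
  sorted[6] = e$cabbag
  sorted[7] = ge$cabba
sorted[4] = bbage$ca

Answer: bbage$ca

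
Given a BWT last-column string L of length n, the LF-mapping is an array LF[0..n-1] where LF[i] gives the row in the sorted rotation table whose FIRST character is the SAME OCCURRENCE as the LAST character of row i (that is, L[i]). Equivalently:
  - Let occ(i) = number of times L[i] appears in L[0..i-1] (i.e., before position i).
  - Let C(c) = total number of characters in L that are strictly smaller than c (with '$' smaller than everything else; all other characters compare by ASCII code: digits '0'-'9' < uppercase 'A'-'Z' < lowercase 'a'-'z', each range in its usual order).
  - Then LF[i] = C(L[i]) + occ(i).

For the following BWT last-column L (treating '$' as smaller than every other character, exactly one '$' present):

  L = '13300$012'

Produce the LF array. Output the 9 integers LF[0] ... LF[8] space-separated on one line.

Char counts: '$':1, '0':3, '1':2, '2':1, '3':2
C (first-col start): C('$')=0, C('0')=1, C('1')=4, C('2')=6, C('3')=7
L[0]='1': occ=0, LF[0]=C('1')+0=4+0=4
L[1]='3': occ=0, LF[1]=C('3')+0=7+0=7
L[2]='3': occ=1, LF[2]=C('3')+1=7+1=8
L[3]='0': occ=0, LF[3]=C('0')+0=1+0=1
L[4]='0': occ=1, LF[4]=C('0')+1=1+1=2
L[5]='$': occ=0, LF[5]=C('$')+0=0+0=0
L[6]='0': occ=2, LF[6]=C('0')+2=1+2=3
L[7]='1': occ=1, LF[7]=C('1')+1=4+1=5
L[8]='2': occ=0, LF[8]=C('2')+0=6+0=6

Answer: 4 7 8 1 2 0 3 5 6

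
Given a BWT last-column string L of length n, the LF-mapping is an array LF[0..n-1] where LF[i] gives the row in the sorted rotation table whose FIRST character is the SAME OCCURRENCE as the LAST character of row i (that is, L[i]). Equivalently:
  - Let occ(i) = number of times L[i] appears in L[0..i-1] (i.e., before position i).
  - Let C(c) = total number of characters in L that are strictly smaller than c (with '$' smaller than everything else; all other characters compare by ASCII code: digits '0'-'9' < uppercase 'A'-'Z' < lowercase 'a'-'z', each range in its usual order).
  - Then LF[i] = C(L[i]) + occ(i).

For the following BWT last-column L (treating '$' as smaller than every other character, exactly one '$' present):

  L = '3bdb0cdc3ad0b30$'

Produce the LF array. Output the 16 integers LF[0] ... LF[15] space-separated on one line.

Answer: 4 8 13 9 1 11 14 12 5 7 15 2 10 6 3 0

Derivation:
Char counts: '$':1, '0':3, '3':3, 'a':1, 'b':3, 'c':2, 'd':3
C (first-col start): C('$')=0, C('0')=1, C('3')=4, C('a')=7, C('b')=8, C('c')=11, C('d')=13
L[0]='3': occ=0, LF[0]=C('3')+0=4+0=4
L[1]='b': occ=0, LF[1]=C('b')+0=8+0=8
L[2]='d': occ=0, LF[2]=C('d')+0=13+0=13
L[3]='b': occ=1, LF[3]=C('b')+1=8+1=9
L[4]='0': occ=0, LF[4]=C('0')+0=1+0=1
L[5]='c': occ=0, LF[5]=C('c')+0=11+0=11
L[6]='d': occ=1, LF[6]=C('d')+1=13+1=14
L[7]='c': occ=1, LF[7]=C('c')+1=11+1=12
L[8]='3': occ=1, LF[8]=C('3')+1=4+1=5
L[9]='a': occ=0, LF[9]=C('a')+0=7+0=7
L[10]='d': occ=2, LF[10]=C('d')+2=13+2=15
L[11]='0': occ=1, LF[11]=C('0')+1=1+1=2
L[12]='b': occ=2, LF[12]=C('b')+2=8+2=10
L[13]='3': occ=2, LF[13]=C('3')+2=4+2=6
L[14]='0': occ=2, LF[14]=C('0')+2=1+2=3
L[15]='$': occ=0, LF[15]=C('$')+0=0+0=0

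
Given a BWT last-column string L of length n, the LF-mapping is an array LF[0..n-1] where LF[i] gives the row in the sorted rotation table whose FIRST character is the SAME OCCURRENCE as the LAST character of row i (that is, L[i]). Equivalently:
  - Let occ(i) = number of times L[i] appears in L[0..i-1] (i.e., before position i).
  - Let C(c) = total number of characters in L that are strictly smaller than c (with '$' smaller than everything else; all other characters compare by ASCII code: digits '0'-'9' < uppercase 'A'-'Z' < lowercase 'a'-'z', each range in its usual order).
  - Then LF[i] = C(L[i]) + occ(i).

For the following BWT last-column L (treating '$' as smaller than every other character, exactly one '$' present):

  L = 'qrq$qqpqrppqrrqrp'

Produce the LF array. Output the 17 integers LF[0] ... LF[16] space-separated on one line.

Answer: 5 12 6 0 7 8 1 9 13 2 3 10 14 15 11 16 4

Derivation:
Char counts: '$':1, 'p':4, 'q':7, 'r':5
C (first-col start): C('$')=0, C('p')=1, C('q')=5, C('r')=12
L[0]='q': occ=0, LF[0]=C('q')+0=5+0=5
L[1]='r': occ=0, LF[1]=C('r')+0=12+0=12
L[2]='q': occ=1, LF[2]=C('q')+1=5+1=6
L[3]='$': occ=0, LF[3]=C('$')+0=0+0=0
L[4]='q': occ=2, LF[4]=C('q')+2=5+2=7
L[5]='q': occ=3, LF[5]=C('q')+3=5+3=8
L[6]='p': occ=0, LF[6]=C('p')+0=1+0=1
L[7]='q': occ=4, LF[7]=C('q')+4=5+4=9
L[8]='r': occ=1, LF[8]=C('r')+1=12+1=13
L[9]='p': occ=1, LF[9]=C('p')+1=1+1=2
L[10]='p': occ=2, LF[10]=C('p')+2=1+2=3
L[11]='q': occ=5, LF[11]=C('q')+5=5+5=10
L[12]='r': occ=2, LF[12]=C('r')+2=12+2=14
L[13]='r': occ=3, LF[13]=C('r')+3=12+3=15
L[14]='q': occ=6, LF[14]=C('q')+6=5+6=11
L[15]='r': occ=4, LF[15]=C('r')+4=12+4=16
L[16]='p': occ=3, LF[16]=C('p')+3=1+3=4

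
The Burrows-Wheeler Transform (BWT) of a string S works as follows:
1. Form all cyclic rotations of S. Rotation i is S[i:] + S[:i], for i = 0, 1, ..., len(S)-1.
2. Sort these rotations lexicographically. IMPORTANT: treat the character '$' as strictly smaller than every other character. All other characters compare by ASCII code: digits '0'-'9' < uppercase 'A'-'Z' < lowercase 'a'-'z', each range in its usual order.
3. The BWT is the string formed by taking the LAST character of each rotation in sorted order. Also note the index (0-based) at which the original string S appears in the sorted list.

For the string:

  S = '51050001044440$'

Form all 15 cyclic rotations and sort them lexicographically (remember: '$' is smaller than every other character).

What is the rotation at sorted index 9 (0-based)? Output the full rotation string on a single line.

All 15 rotations (rotation i = S[i:]+S[:i]):
  rot[0] = 51050001044440$
  rot[1] = 1050001044440$5
  rot[2] = 050001044440$51
  rot[3] = 50001044440$510
  rot[4] = 0001044440$5105
  rot[5] = 001044440$51050
  rot[6] = 01044440$510500
  rot[7] = 1044440$5105000
  rot[8] = 044440$51050001
  rot[9] = 44440$510500010
  rot[10] = 4440$5105000104
  rot[11] = 440$51050001044
  rot[12] = 40$510500010444
  rot[13] = 0$5105000104444
  rot[14] = $51050001044440
Sorted (with $ < everything):
  sorted[0] = $51050001044440
  sorted[1] = 0$5105000104444
  sorted[2] = 0001044440$5105
  sorted[3] = 001044440$51050
  sorted[4] = 01044440$510500
  sorted[5] = 044440$51050001
  sorted[6] = 050001044440$51
  sorted[7] = 1044440$5105000
  sorted[8] = 1050001044440$5
  sorted[9] = 40$510500010444
  sorted[10] = 440$51050001044
  sorted[11] = 4440$5105000104
  sorted[12] = 44440$510500010
  sorted[13] = 50001044440$510
  sorted[14] = 51050001044440$
sorted[9] = 40$510500010444

Answer: 40$510500010444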